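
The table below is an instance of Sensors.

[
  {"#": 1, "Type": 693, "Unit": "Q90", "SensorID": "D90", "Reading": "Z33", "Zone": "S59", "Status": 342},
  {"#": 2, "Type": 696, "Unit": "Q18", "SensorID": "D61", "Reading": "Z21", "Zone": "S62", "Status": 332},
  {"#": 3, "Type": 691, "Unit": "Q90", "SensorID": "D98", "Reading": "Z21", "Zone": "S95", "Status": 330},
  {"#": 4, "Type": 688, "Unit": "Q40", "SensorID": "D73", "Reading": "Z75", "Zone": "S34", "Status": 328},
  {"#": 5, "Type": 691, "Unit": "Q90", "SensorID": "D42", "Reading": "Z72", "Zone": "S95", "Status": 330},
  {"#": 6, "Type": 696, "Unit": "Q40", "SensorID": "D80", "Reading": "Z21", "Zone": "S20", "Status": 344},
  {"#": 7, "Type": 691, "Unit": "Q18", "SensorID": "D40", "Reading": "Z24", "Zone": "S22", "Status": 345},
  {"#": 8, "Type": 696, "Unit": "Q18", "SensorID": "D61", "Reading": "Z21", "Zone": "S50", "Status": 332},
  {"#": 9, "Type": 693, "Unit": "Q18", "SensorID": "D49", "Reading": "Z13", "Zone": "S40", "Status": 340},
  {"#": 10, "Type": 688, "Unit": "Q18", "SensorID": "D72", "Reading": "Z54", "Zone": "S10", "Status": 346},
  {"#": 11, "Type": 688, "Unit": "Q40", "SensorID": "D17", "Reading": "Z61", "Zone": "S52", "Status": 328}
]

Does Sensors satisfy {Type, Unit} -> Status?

(Type=693, Unit=Q90): row 1 → Status = 342 ✓
(Type=696, Unit=Q18): rows 2, 8 → Status = 332, 332 ✓
(Type=691, Unit=Q90): rows 3, 5 → Status = 330, 330 ✓
(Type=688, Unit=Q40): rows 4, 11 → Status = 328, 328 ✓
(Type=696, Unit=Q40): row 6 → Status = 344 ✓
(Type=691, Unit=Q18): row 7 → Status = 345 ✓
(Type=693, Unit=Q18): row 9 → Status = 340 ✓
(Type=688, Unit=Q18): row 10 → Status = 346 ✓
Every {Type, Unit} value is associated with a single Status value, so {Type, Unit} -> Status holds.

Yes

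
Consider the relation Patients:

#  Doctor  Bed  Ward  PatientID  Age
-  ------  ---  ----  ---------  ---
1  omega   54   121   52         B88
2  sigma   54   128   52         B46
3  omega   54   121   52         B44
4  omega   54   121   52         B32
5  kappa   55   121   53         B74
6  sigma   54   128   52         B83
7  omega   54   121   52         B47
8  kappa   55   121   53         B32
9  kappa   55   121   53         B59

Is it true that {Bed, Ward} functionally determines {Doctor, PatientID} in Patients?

(Bed=54, Ward=121): rows 1, 3, 4, 7 → {Doctor,PatientID} = (omega, 52), (omega, 52), (omega, 52), (omega, 52) ✓
(Bed=54, Ward=128): rows 2, 6 → {Doctor,PatientID} = (sigma, 52), (sigma, 52) ✓
(Bed=55, Ward=121): rows 5, 8, 9 → {Doctor,PatientID} = (kappa, 53), (kappa, 53), (kappa, 53) ✓
Every {Bed, Ward} value is associated with a single {Doctor, PatientID} value, so {Bed, Ward} -> {Doctor, PatientID} holds.

Yes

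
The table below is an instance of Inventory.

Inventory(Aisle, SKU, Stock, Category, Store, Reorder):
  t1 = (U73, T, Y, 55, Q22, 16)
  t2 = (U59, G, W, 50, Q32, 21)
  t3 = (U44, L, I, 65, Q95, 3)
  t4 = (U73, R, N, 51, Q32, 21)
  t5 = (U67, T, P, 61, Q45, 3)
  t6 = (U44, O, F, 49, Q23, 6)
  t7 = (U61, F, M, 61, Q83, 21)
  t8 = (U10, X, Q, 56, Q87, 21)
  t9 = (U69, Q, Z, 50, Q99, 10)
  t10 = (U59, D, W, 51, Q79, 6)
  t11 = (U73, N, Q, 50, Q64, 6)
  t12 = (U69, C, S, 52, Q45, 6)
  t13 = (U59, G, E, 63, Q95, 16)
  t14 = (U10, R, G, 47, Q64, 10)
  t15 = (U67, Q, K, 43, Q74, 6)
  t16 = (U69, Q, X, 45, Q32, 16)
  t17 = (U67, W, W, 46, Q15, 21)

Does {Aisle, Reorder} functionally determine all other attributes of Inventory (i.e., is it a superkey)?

Yes

All 17 rows have distinct {Aisle, Reorder} values, so {Aisle, Reorder} → (all attributes) holds and {Aisle, Reorder} is a superkey.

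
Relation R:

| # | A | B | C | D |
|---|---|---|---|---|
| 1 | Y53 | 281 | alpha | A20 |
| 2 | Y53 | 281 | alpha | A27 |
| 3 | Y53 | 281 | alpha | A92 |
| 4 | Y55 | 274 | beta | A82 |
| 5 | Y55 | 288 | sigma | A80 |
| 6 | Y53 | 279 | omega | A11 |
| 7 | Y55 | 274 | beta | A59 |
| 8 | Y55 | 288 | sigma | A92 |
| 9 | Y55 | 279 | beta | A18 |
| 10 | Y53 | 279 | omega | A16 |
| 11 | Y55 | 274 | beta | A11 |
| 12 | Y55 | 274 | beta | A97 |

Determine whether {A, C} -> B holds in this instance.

(A=Y53, C=alpha): rows 1, 2, 3 → B = 281, 281, 281 ✓
(A=Y55, C=beta): rows 4, 7, 9, 11, 12 → B takes values {274, 279} — violation
(A=Y55, C=sigma): rows 5, 8 → B = 288, 288 ✓
(A=Y53, C=omega): rows 6, 10 → B = 279, 279 ✓
Two rows agree on {A, C} but differ on B, so {A, C} -> B does not hold.

No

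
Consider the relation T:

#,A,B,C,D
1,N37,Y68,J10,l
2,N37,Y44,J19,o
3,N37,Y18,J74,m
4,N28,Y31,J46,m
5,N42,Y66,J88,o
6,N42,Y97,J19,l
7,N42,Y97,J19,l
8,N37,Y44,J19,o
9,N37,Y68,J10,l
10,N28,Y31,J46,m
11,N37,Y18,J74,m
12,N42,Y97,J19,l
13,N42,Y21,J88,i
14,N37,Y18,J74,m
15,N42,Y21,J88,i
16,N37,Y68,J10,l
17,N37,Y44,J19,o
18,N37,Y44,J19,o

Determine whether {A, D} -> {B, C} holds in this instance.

Yes

(A=N37, D=l): rows 1, 9, 16 → {B,C} = (Y68, J10), (Y68, J10), (Y68, J10) ✓
(A=N37, D=o): rows 2, 8, 17, 18 → {B,C} = (Y44, J19), (Y44, J19), (Y44, J19), (Y44, J19) ✓
(A=N37, D=m): rows 3, 11, 14 → {B,C} = (Y18, J74), (Y18, J74), (Y18, J74) ✓
(A=N28, D=m): rows 4, 10 → {B,C} = (Y31, J46), (Y31, J46) ✓
(A=N42, D=o): row 5 → {B,C} = (Y66, J88) ✓
(A=N42, D=l): rows 6, 7, 12 → {B,C} = (Y97, J19), (Y97, J19), (Y97, J19) ✓
(A=N42, D=i): rows 13, 15 → {B,C} = (Y21, J88), (Y21, J88) ✓
Every {A, D} value is associated with a single {B, C} value, so {A, D} -> {B, C} holds.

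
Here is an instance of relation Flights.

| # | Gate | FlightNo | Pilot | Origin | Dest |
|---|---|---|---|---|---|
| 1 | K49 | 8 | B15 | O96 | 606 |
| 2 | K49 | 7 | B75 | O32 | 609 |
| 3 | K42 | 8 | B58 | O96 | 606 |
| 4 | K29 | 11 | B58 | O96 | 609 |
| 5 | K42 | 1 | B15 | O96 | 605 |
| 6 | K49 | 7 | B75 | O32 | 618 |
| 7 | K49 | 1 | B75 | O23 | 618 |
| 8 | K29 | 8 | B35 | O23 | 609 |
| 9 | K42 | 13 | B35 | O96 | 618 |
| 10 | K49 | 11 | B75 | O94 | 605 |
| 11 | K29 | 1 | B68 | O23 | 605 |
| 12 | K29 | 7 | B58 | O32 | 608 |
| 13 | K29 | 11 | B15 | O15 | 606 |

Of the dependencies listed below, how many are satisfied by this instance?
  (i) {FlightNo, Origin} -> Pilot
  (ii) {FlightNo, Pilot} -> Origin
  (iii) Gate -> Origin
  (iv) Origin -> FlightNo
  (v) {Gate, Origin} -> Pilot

(i) {FlightNo, Origin} -> Pilot: (FlightNo=8, Origin=O96): rows 1, 3 → Pilot takes values {B15, B58} — violation; (FlightNo=7, Origin=O32): rows 2, 6, 12 → Pilot takes values {B75, B58} — violation; (FlightNo=1, Origin=O23): rows 7, 11 → Pilot takes values {B75, B68} — violation — fails.
(ii) {FlightNo, Pilot} -> Origin: every LHS value maps to a single RHS value — holds.
(iii) Gate -> Origin: Gate=K49: rows 1, 2, 6, 7, 10 → Origin takes values {O96, O32, O23, O94} — violation; Gate=K29: rows 4, 8, 11, 12, 13 → Origin takes values {O96, O23, O32, O15} — violation — fails.
(iv) Origin -> FlightNo: Origin=O96: rows 1, 3, 4, 5, 9 → FlightNo takes values {8, 11, 1, 13} — violation; Origin=O23: rows 7, 8, 11 → FlightNo takes values {1, 8} — violation — fails.
(v) {Gate, Origin} -> Pilot: (Gate=K42, Origin=O96): rows 3, 5, 9 → Pilot takes values {B58, B15, B35} — violation; (Gate=K29, Origin=O23): rows 8, 11 → Pilot takes values {B35, B68} — violation — fails.
1 of the 5 dependencies holds.

1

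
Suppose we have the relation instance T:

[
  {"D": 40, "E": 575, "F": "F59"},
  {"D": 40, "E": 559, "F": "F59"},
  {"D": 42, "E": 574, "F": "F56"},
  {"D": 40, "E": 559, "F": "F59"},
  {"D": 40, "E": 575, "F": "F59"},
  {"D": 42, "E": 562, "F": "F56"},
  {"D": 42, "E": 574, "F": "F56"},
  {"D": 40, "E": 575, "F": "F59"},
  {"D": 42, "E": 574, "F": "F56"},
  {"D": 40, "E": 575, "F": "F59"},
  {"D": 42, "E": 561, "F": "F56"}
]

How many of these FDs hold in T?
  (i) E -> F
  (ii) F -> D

(i) E -> F: every LHS value maps to a single RHS value — holds.
(ii) F -> D: every LHS value maps to a single RHS value — holds.
2 of the 2 dependencies hold.

2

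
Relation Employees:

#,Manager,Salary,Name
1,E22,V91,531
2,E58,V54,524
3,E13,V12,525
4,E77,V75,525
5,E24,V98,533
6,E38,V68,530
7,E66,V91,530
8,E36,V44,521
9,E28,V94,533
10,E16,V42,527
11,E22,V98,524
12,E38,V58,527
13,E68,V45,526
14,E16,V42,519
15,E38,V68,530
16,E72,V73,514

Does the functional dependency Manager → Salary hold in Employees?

No

Manager=E22: rows 1, 11 → Salary takes values {V91, V98} — violation
Manager=E58: row 2 → Salary = V54 ✓
Manager=E13: row 3 → Salary = V12 ✓
Manager=E77: row 4 → Salary = V75 ✓
Manager=E24: row 5 → Salary = V98 ✓
Manager=E38: rows 6, 12, 15 → Salary takes values {V68, V58} — violation
Manager=E66: row 7 → Salary = V91 ✓
Manager=E36: row 8 → Salary = V44 ✓
Manager=E28: row 9 → Salary = V94 ✓
Manager=E16: rows 10, 14 → Salary = V42, V42 ✓
Manager=E68: row 13 → Salary = V45 ✓
Manager=E72: row 16 → Salary = V73 ✓
Two rows agree on Manager but differ on Salary, so Manager → Salary does not hold.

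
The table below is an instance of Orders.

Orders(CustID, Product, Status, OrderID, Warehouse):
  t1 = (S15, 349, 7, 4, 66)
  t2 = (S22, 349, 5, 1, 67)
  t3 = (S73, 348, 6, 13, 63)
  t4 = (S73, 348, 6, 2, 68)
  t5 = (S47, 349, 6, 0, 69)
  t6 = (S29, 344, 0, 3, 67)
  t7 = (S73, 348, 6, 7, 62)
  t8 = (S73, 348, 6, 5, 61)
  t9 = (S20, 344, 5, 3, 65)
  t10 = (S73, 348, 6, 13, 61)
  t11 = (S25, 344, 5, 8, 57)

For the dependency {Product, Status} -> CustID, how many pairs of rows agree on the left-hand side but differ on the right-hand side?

1

(Product=348, Status=6): all 5 rows agree on CustID — 0 pairs.
(Product=344, Status=5): violating pairs (9,11) — 1 pair.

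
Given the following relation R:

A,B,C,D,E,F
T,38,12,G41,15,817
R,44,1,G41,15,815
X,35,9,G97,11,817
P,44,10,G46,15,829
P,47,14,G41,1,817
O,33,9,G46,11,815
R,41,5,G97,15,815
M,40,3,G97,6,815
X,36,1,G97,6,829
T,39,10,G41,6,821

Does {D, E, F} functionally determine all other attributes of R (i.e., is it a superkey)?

All 10 rows have distinct {D, E, F} values, so {D, E, F} → (all attributes) holds and {D, E, F} is a superkey.

Yes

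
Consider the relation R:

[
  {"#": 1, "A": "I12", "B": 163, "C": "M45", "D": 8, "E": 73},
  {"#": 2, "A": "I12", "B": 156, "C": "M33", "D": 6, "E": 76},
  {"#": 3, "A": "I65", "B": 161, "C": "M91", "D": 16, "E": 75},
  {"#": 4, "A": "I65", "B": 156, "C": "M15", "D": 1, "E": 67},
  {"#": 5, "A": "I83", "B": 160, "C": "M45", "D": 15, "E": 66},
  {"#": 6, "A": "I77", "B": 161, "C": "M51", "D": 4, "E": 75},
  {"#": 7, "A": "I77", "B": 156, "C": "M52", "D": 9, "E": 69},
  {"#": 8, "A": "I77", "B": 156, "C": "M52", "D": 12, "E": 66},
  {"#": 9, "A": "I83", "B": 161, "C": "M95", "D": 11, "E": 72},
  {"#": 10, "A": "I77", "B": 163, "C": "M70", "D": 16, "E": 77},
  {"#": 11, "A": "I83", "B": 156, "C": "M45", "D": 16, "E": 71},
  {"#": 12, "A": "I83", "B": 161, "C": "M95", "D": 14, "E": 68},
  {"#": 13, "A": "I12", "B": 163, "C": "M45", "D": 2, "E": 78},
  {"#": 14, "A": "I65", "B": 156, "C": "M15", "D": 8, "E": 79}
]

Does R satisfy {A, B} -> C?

Yes

(A=I12, B=163): rows 1, 13 → C = M45, M45 ✓
(A=I12, B=156): row 2 → C = M33 ✓
(A=I65, B=161): row 3 → C = M91 ✓
(A=I65, B=156): rows 4, 14 → C = M15, M15 ✓
(A=I83, B=160): row 5 → C = M45 ✓
(A=I77, B=161): row 6 → C = M51 ✓
(A=I77, B=156): rows 7, 8 → C = M52, M52 ✓
(A=I83, B=161): rows 9, 12 → C = M95, M95 ✓
(A=I77, B=163): row 10 → C = M70 ✓
(A=I83, B=156): row 11 → C = M45 ✓
Every {A, B} value is associated with a single C value, so {A, B} -> C holds.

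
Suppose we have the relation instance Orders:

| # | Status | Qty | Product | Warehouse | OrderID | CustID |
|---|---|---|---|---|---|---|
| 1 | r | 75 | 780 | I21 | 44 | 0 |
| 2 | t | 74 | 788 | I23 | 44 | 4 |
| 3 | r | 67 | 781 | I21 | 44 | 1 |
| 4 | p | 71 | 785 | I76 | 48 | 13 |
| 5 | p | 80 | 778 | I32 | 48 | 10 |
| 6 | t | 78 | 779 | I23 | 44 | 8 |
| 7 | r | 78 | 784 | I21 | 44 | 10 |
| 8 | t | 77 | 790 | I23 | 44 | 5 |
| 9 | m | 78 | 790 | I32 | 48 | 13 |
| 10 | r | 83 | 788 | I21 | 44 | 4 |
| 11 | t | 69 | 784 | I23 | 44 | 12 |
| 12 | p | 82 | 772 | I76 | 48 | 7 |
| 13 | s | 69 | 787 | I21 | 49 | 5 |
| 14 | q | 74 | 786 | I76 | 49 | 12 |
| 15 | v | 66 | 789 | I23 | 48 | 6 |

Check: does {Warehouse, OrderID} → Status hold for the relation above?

(Warehouse=I21, OrderID=44): rows 1, 3, 7, 10 → Status = r, r, r, r ✓
(Warehouse=I23, OrderID=44): rows 2, 6, 8, 11 → Status = t, t, t, t ✓
(Warehouse=I76, OrderID=48): rows 4, 12 → Status = p, p ✓
(Warehouse=I32, OrderID=48): rows 5, 9 → Status takes values {p, m} — violation
(Warehouse=I21, OrderID=49): row 13 → Status = s ✓
(Warehouse=I76, OrderID=49): row 14 → Status = q ✓
(Warehouse=I23, OrderID=48): row 15 → Status = v ✓
Two rows agree on {Warehouse, OrderID} but differ on Status, so {Warehouse, OrderID} → Status does not hold.

No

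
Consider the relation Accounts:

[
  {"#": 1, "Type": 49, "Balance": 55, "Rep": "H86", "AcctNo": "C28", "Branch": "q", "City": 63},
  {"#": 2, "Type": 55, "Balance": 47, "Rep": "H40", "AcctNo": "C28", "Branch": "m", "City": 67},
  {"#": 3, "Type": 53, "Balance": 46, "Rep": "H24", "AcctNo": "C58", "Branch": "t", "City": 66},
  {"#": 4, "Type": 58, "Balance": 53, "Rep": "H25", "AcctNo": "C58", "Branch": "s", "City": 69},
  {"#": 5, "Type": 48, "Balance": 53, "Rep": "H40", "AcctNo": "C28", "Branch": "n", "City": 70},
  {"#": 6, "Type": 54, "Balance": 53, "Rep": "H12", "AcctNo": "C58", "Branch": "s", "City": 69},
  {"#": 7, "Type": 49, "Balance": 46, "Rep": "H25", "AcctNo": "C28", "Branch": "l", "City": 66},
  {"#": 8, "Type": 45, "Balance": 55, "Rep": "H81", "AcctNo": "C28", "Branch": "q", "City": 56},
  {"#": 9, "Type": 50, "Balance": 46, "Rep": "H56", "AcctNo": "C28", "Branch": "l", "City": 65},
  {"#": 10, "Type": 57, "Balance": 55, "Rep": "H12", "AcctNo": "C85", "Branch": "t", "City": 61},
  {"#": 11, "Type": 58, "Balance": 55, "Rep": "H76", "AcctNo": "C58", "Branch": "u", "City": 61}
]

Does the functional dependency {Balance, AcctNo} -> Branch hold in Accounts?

(Balance=55, AcctNo=C28): rows 1, 8 → Branch = q, q ✓
(Balance=47, AcctNo=C28): row 2 → Branch = m ✓
(Balance=46, AcctNo=C58): row 3 → Branch = t ✓
(Balance=53, AcctNo=C58): rows 4, 6 → Branch = s, s ✓
(Balance=53, AcctNo=C28): row 5 → Branch = n ✓
(Balance=46, AcctNo=C28): rows 7, 9 → Branch = l, l ✓
(Balance=55, AcctNo=C85): row 10 → Branch = t ✓
(Balance=55, AcctNo=C58): row 11 → Branch = u ✓
Every {Balance, AcctNo} value is associated with a single Branch value, so {Balance, AcctNo} -> Branch holds.

Yes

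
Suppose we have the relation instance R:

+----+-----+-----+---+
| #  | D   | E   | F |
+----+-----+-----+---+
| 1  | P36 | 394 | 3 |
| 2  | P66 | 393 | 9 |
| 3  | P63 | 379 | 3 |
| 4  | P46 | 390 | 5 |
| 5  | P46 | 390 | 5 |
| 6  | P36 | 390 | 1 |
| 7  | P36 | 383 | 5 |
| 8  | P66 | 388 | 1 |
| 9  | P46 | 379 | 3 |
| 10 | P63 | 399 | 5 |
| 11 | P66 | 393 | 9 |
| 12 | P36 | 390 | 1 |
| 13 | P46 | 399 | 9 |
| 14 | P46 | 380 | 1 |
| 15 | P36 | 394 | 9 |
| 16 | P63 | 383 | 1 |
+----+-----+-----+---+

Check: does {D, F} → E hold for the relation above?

Yes

(D=P36, F=3): row 1 → E = 394 ✓
(D=P66, F=9): rows 2, 11 → E = 393, 393 ✓
(D=P63, F=3): row 3 → E = 379 ✓
(D=P46, F=5): rows 4, 5 → E = 390, 390 ✓
(D=P36, F=1): rows 6, 12 → E = 390, 390 ✓
(D=P36, F=5): row 7 → E = 383 ✓
(D=P66, F=1): row 8 → E = 388 ✓
(D=P46, F=3): row 9 → E = 379 ✓
(D=P63, F=5): row 10 → E = 399 ✓
(D=P46, F=9): row 13 → E = 399 ✓
(D=P46, F=1): row 14 → E = 380 ✓
(D=P36, F=9): row 15 → E = 394 ✓
(D=P63, F=1): row 16 → E = 383 ✓
Every {D, F} value is associated with a single E value, so {D, F} → E holds.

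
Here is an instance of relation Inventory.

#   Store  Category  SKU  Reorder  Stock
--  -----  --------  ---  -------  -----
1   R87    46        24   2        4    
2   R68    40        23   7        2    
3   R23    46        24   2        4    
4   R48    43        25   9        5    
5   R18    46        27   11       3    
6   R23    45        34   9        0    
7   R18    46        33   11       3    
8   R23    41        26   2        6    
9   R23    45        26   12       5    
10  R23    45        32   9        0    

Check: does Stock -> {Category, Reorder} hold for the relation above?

Stock=4: rows 1, 3 → {Category,Reorder} = (46, 2), (46, 2) ✓
Stock=2: row 2 → {Category,Reorder} = (40, 7) ✓
Stock=5: rows 4, 9 → {Category,Reorder} takes values {(43, 9), (45, 12)} — violation
Stock=3: rows 5, 7 → {Category,Reorder} = (46, 11), (46, 11) ✓
Stock=0: rows 6, 10 → {Category,Reorder} = (45, 9), (45, 9) ✓
Stock=6: row 8 → {Category,Reorder} = (41, 2) ✓
Two rows agree on Stock but differ on {Category, Reorder}, so Stock -> {Category, Reorder} does not hold.

No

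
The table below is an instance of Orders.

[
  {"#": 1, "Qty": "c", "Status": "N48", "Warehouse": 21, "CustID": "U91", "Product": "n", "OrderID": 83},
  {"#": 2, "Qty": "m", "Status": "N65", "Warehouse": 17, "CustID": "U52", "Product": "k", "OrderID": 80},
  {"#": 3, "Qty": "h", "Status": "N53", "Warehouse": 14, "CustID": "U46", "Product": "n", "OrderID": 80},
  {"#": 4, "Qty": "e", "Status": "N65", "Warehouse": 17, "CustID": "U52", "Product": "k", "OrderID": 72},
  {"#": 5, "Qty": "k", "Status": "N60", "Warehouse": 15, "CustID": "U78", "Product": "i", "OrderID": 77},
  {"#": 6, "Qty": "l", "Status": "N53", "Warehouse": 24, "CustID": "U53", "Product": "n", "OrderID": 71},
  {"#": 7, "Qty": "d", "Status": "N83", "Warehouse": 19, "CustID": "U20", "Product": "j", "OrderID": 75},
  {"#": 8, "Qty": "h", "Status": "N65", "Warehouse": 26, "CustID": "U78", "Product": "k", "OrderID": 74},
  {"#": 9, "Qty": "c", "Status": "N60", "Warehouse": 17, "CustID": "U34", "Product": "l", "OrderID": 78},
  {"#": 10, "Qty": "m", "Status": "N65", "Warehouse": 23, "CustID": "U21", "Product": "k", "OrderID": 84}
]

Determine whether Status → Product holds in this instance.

Status=N48: row 1 → Product = n ✓
Status=N65: rows 2, 4, 8, 10 → Product = k, k, k, k ✓
Status=N53: rows 3, 6 → Product = n, n ✓
Status=N60: rows 5, 9 → Product takes values {i, l} — violation
Status=N83: row 7 → Product = j ✓
Two rows agree on Status but differ on Product, so Status → Product does not hold.

No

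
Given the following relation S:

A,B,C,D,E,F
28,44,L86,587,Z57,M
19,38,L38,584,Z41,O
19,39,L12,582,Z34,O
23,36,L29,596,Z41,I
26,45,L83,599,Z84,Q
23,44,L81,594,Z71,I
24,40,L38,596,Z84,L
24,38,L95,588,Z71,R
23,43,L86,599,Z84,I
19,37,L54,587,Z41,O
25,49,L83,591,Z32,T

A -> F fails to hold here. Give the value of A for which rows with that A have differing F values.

A=28: 1 row → F = M ✓
A=19: 3 rows → F = O, O, O ✓
A=23: 3 rows → F = I, I, I ✓
A=26: 1 row → F = Q ✓
A=24: 2 rows → F takes values {L, R} — violation
A=25: 1 row → F = T ✓
The only A value with inconsistent F is A=24.

24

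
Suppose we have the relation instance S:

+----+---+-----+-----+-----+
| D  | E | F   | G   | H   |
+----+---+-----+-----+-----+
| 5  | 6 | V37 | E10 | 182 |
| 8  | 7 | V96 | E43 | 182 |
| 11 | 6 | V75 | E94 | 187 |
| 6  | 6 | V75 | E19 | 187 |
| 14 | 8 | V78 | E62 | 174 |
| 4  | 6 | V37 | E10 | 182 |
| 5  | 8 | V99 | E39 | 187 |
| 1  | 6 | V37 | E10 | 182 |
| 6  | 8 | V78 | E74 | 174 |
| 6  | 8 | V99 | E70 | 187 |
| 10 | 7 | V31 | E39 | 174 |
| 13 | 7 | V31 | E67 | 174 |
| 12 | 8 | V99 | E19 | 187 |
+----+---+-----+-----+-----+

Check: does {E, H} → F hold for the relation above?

(E=6, H=182): 3 rows → F = V37, V37, V37 ✓
(E=7, H=182): 1 row → F = V96 ✓
(E=6, H=187): 2 rows → F = V75, V75 ✓
(E=8, H=174): 2 rows → F = V78, V78 ✓
(E=8, H=187): 3 rows → F = V99, V99, V99 ✓
(E=7, H=174): 2 rows → F = V31, V31 ✓
Every {E, H} value is associated with a single F value, so {E, H} → F holds.

Yes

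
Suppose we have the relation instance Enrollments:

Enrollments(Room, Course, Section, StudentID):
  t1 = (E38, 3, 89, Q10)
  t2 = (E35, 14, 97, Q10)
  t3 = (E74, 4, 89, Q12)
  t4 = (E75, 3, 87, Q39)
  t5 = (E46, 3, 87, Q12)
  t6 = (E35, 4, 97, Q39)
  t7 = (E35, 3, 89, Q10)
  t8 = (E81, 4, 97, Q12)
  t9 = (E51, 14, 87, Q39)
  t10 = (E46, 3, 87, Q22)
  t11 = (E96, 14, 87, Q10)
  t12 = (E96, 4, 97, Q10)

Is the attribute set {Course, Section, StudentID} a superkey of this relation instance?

Rows 1 and 7 have the same {Course, Section, StudentID} value (Course=3, Section=89, StudentID=Q10) but are distinct tuples, so {Course, Section, StudentID} does not determine every attribute — not a superkey.

No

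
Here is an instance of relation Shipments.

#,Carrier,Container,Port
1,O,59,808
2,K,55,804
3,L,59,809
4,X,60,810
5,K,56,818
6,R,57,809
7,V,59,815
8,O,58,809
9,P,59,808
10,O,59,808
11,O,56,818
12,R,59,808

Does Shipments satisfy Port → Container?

Port=808: rows 1, 9, 10, 12 → Container = 59, 59, 59, 59 ✓
Port=804: row 2 → Container = 55 ✓
Port=809: rows 3, 6, 8 → Container takes values {59, 57, 58} — violation
Port=810: row 4 → Container = 60 ✓
Port=818: rows 5, 11 → Container = 56, 56 ✓
Port=815: row 7 → Container = 59 ✓
Two rows agree on Port but differ on Container, so Port → Container does not hold.

No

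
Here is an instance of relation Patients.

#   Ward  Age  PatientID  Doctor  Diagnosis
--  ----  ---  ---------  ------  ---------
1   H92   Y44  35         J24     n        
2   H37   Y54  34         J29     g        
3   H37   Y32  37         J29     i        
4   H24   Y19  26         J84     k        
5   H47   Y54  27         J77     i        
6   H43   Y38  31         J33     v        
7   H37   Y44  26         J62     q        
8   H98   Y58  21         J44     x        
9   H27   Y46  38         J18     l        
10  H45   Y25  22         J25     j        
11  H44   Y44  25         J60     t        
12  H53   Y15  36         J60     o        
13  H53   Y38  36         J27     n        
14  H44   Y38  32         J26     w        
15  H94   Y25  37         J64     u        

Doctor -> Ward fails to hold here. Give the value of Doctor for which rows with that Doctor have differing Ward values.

Doctor=J24: row 1 → Ward = H92 ✓
Doctor=J29: rows 2, 3 → Ward = H37, H37 ✓
Doctor=J84: row 4 → Ward = H24 ✓
Doctor=J77: row 5 → Ward = H47 ✓
Doctor=J33: row 6 → Ward = H43 ✓
Doctor=J62: row 7 → Ward = H37 ✓
Doctor=J44: row 8 → Ward = H98 ✓
Doctor=J18: row 9 → Ward = H27 ✓
Doctor=J25: row 10 → Ward = H45 ✓
Doctor=J60: rows 11, 12 → Ward takes values {H44, H53} — violation
Doctor=J27: row 13 → Ward = H53 ✓
Doctor=J26: row 14 → Ward = H44 ✓
Doctor=J64: row 15 → Ward = H94 ✓
The only Doctor value with inconsistent Ward is Doctor=J60.

J60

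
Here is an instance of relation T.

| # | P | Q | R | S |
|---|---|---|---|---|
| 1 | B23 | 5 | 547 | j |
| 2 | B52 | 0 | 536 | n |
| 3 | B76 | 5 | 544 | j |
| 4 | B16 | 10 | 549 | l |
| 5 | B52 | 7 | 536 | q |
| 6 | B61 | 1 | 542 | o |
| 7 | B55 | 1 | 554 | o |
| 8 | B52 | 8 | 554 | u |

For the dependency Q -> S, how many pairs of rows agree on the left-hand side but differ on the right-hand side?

Q=5: all 2 rows agree on S — 0 pairs.
Q=1: all 2 rows agree on S — 0 pairs.

0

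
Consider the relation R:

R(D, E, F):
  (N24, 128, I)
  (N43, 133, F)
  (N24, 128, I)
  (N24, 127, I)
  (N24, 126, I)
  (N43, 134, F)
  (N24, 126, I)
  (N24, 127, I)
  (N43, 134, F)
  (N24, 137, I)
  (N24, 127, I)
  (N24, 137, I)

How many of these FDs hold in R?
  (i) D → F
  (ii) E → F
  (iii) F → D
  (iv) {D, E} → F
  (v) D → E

(i) D → F: every LHS value maps to a single RHS value — holds.
(ii) E → F: every LHS value maps to a single RHS value — holds.
(iii) F → D: every LHS value maps to a single RHS value — holds.
(iv) {D, E} → F: every LHS value maps to a single RHS value — holds.
(v) D → E: D=N24: 9 rows → E takes values {128, 127, 126, 137} — violation; D=N43: 3 rows → E takes values {133, 134} — violation — fails.
4 of the 5 dependencies hold.

4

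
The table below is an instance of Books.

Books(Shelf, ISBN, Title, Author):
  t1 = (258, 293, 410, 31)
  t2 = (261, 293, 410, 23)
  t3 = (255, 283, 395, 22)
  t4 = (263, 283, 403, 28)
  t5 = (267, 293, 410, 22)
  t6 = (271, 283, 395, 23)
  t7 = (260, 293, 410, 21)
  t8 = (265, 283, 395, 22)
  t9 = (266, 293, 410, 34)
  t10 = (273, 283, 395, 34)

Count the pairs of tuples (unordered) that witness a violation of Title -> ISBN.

Title=410: all 5 rows agree on ISBN — 0 pairs.
Title=395: all 4 rows agree on ISBN — 0 pairs.

0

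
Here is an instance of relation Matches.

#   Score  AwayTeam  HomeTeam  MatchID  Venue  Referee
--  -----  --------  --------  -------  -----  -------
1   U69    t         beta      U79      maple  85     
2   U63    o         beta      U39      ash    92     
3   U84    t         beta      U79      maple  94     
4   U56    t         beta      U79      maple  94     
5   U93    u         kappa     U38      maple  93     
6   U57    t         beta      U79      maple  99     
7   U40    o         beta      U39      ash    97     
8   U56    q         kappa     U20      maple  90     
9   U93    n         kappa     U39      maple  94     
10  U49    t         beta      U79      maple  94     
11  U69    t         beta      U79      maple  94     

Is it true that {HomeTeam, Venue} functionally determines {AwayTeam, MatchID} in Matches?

(HomeTeam=beta, Venue=maple): rows 1, 3, 4, 6, 10, 11 → {AwayTeam,MatchID} = (t, U79), (t, U79), (t, U79), (t, U79), (t, U79), (t, U79) ✓
(HomeTeam=beta, Venue=ash): rows 2, 7 → {AwayTeam,MatchID} = (o, U39), (o, U39) ✓
(HomeTeam=kappa, Venue=maple): rows 5, 8, 9 → {AwayTeam,MatchID} takes values {(u, U38), (q, U20), (n, U39)} — violation
Two rows agree on {HomeTeam, Venue} but differ on {AwayTeam, MatchID}, so {HomeTeam, Venue} → {AwayTeam, MatchID} does not hold.

No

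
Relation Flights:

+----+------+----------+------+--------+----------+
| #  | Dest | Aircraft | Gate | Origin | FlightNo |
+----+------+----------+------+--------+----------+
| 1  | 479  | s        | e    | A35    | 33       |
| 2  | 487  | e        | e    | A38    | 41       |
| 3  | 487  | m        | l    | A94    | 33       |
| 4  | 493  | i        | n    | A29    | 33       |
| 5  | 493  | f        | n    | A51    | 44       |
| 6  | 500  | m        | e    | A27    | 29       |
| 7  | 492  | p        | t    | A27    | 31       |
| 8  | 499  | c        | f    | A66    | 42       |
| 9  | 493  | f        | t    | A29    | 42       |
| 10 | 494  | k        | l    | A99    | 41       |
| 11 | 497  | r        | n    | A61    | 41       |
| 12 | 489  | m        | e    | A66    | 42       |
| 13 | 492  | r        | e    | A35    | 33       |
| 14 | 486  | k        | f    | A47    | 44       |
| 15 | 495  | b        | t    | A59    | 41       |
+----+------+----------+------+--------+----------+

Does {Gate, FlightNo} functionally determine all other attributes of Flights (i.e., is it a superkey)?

Rows 1 and 13 have the same {Gate, FlightNo} value (Gate=e, FlightNo=33) but are distinct tuples, so {Gate, FlightNo} does not determine every attribute — not a superkey.

No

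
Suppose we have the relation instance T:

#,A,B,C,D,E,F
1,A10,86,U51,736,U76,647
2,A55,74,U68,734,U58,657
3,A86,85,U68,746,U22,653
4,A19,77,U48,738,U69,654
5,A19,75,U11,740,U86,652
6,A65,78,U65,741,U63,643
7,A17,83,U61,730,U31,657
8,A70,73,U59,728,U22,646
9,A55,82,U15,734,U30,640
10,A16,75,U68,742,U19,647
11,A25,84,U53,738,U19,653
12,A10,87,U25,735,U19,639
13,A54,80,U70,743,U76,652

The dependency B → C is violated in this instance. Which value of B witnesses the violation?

B=86: row 1 → C = U51 ✓
B=74: row 2 → C = U68 ✓
B=85: row 3 → C = U68 ✓
B=77: row 4 → C = U48 ✓
B=75: rows 5, 10 → C takes values {U11, U68} — violation
B=78: row 6 → C = U65 ✓
B=83: row 7 → C = U61 ✓
B=73: row 8 → C = U59 ✓
B=82: row 9 → C = U15 ✓
B=84: row 11 → C = U53 ✓
B=87: row 12 → C = U25 ✓
B=80: row 13 → C = U70 ✓
The only B value with inconsistent C is B=75.

75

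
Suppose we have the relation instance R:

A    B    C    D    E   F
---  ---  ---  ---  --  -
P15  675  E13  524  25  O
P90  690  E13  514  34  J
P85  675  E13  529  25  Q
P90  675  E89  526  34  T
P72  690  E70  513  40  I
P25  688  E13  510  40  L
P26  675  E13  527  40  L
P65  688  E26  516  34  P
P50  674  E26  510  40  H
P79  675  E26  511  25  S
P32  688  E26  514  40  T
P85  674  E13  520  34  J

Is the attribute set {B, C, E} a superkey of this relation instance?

No

Two distinct rows share (B=675, C=E13, E=25), so {B, C, E} does not determine every attribute — not a superkey.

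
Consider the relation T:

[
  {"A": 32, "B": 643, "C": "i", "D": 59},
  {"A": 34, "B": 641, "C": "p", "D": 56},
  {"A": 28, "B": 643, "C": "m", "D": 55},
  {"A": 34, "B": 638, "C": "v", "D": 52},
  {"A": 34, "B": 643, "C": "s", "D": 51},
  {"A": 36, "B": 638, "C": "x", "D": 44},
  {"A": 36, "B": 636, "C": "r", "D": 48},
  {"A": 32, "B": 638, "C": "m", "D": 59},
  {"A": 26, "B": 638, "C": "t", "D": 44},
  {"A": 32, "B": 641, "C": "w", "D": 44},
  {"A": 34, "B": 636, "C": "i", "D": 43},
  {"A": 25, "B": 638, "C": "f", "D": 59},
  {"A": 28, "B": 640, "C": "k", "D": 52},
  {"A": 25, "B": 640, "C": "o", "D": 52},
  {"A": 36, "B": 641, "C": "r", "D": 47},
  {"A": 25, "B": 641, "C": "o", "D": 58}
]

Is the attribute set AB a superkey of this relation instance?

Yes

All 16 rows have distinct AB values, so AB → (all attributes) holds and AB is a superkey.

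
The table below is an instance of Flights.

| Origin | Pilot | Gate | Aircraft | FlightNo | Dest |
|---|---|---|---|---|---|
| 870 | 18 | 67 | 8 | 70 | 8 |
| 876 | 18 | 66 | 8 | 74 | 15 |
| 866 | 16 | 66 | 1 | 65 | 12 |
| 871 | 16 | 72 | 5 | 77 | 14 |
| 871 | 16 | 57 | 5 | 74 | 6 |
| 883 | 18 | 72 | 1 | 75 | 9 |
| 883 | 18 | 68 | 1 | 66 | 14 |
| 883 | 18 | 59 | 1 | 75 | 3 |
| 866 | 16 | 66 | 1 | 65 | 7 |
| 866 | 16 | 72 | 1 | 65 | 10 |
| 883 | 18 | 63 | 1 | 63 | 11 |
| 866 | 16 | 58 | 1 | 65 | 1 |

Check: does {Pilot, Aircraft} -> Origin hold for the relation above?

(Pilot=18, Aircraft=8): 2 rows → Origin takes values {870, 876} — violation
(Pilot=16, Aircraft=1): 4 rows → Origin = 866, 866, 866, 866 ✓
(Pilot=16, Aircraft=5): 2 rows → Origin = 871, 871 ✓
(Pilot=18, Aircraft=1): 4 rows → Origin = 883, 883, 883, 883 ✓
Two rows agree on {Pilot, Aircraft} but differ on Origin, so {Pilot, Aircraft} -> Origin does not hold.

No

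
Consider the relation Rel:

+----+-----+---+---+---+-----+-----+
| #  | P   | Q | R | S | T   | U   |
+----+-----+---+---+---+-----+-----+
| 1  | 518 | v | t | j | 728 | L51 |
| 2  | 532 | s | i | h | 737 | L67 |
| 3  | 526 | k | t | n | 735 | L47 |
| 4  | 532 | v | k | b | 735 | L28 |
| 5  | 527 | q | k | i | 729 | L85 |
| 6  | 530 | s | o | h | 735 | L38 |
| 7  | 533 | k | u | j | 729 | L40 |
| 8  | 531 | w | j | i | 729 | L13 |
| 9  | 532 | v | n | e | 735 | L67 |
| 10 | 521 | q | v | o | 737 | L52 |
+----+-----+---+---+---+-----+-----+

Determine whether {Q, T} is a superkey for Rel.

Rows 4 and 9 have the same {Q, T} value (Q=v, T=735) but are distinct tuples, so {Q, T} does not determine every attribute — not a superkey.

No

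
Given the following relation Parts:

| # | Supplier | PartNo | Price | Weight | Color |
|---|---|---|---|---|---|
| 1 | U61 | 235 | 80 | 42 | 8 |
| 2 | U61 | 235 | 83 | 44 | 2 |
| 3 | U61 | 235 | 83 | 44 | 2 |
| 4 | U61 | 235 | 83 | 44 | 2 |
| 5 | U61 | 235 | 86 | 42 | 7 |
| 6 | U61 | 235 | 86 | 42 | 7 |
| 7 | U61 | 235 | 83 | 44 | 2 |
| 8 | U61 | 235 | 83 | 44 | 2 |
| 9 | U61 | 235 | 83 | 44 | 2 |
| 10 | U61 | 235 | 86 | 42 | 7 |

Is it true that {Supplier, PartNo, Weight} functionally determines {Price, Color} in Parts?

(Supplier=U61, PartNo=235, Weight=42): rows 1, 5, 6, 10 → {Price,Color} takes values {(80, 8), (86, 7)} — violation
(Supplier=U61, PartNo=235, Weight=44): rows 2, 3, 4, 7, 8, 9 → {Price,Color} = (83, 2), (83, 2), (83, 2), (83, 2), (83, 2), (83, 2) ✓
Two rows agree on {Supplier, PartNo, Weight} but differ on {Price, Color}, so {Supplier, PartNo, Weight} -> {Price, Color} does not hold.

No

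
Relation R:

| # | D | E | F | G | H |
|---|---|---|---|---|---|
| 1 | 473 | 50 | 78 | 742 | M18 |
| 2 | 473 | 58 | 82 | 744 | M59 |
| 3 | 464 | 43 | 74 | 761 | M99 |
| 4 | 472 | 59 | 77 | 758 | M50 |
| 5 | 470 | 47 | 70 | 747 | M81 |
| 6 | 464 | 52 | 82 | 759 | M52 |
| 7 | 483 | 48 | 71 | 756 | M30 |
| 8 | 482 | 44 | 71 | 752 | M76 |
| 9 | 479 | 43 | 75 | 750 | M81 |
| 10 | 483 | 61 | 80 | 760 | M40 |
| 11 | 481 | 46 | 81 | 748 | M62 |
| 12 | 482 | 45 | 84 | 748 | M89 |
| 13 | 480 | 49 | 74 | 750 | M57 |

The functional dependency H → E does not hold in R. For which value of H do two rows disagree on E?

M81

H=M18: row 1 → E = 50 ✓
H=M59: row 2 → E = 58 ✓
H=M99: row 3 → E = 43 ✓
H=M50: row 4 → E = 59 ✓
H=M81: rows 5, 9 → E takes values {47, 43} — violation
H=M52: row 6 → E = 52 ✓
H=M30: row 7 → E = 48 ✓
H=M76: row 8 → E = 44 ✓
H=M40: row 10 → E = 61 ✓
H=M62: row 11 → E = 46 ✓
H=M89: row 12 → E = 45 ✓
H=M57: row 13 → E = 49 ✓
The only H value with inconsistent E is H=M81.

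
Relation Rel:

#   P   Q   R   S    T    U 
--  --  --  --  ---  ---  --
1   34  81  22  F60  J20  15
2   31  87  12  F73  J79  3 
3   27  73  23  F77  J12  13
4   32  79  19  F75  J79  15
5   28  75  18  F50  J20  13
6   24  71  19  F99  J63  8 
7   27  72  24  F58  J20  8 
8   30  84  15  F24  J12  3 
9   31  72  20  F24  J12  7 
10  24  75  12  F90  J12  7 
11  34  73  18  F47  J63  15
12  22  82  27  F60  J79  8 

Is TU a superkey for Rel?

No

Rows 9 and 10 have the same TU value (T=J12, U=7) but are distinct tuples, so TU does not determine every attribute — not a superkey.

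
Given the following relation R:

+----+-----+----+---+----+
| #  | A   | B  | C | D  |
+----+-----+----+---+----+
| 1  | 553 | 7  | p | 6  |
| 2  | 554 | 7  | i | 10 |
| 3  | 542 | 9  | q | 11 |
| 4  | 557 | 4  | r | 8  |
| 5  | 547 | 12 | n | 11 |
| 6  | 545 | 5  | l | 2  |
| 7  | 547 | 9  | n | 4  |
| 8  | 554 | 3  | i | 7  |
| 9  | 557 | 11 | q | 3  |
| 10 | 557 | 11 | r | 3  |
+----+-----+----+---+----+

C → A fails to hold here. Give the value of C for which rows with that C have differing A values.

q

C=p: row 1 → A = 553 ✓
C=i: rows 2, 8 → A = 554, 554 ✓
C=q: rows 3, 9 → A takes values {542, 557} — violation
C=r: rows 4, 10 → A = 557, 557 ✓
C=n: rows 5, 7 → A = 547, 547 ✓
C=l: row 6 → A = 545 ✓
The only C value with inconsistent A is C=q.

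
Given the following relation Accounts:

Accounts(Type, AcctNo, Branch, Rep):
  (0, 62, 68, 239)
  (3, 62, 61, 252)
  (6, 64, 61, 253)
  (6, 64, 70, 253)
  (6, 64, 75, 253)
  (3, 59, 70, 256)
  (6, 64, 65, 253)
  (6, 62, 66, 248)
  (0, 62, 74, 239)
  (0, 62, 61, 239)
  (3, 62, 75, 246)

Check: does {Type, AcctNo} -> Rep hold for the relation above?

No

(Type=0, AcctNo=62): 3 rows → Rep = 239, 239, 239 ✓
(Type=3, AcctNo=62): 2 rows → Rep takes values {252, 246} — violation
(Type=6, AcctNo=64): 4 rows → Rep = 253, 253, 253, 253 ✓
(Type=3, AcctNo=59): 1 row → Rep = 256 ✓
(Type=6, AcctNo=62): 1 row → Rep = 248 ✓
Two rows agree on {Type, AcctNo} but differ on Rep, so {Type, AcctNo} -> Rep does not hold.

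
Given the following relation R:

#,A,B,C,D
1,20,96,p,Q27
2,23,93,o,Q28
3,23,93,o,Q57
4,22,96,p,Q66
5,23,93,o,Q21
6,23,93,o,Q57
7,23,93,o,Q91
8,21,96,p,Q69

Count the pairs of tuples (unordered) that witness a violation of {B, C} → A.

(B=96, C=p): violating pairs (1,4), (1,8), (4,8) — 3 pairs.
(B=93, C=o): all 5 rows agree on A — 0 pairs.

3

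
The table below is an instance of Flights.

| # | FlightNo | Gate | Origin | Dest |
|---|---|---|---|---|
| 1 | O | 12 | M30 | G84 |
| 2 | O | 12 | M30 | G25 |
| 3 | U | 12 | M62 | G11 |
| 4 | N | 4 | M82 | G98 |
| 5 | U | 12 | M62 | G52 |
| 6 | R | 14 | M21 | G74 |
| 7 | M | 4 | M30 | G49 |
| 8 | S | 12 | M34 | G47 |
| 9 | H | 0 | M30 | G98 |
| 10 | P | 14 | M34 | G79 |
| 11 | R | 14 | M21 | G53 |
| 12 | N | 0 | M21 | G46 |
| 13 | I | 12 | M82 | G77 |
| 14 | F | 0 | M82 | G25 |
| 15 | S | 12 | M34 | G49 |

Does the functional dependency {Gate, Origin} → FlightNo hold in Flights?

(Gate=12, Origin=M30): rows 1, 2 → FlightNo = O, O ✓
(Gate=12, Origin=M62): rows 3, 5 → FlightNo = U, U ✓
(Gate=4, Origin=M82): row 4 → FlightNo = N ✓
(Gate=14, Origin=M21): rows 6, 11 → FlightNo = R, R ✓
(Gate=4, Origin=M30): row 7 → FlightNo = M ✓
(Gate=12, Origin=M34): rows 8, 15 → FlightNo = S, S ✓
(Gate=0, Origin=M30): row 9 → FlightNo = H ✓
(Gate=14, Origin=M34): row 10 → FlightNo = P ✓
(Gate=0, Origin=M21): row 12 → FlightNo = N ✓
(Gate=12, Origin=M82): row 13 → FlightNo = I ✓
(Gate=0, Origin=M82): row 14 → FlightNo = F ✓
Every {Gate, Origin} value is associated with a single FlightNo value, so {Gate, Origin} → FlightNo holds.

Yes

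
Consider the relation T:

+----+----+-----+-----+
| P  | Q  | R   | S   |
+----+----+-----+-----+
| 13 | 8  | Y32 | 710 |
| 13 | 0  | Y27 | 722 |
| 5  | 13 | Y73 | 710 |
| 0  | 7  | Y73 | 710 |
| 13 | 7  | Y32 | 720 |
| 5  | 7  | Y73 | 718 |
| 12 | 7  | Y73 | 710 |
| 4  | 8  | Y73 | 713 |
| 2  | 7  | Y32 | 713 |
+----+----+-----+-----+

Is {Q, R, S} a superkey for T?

Two distinct rows share (Q=7, R=Y73, S=710), so {Q, R, S} does not determine every attribute — not a superkey.

No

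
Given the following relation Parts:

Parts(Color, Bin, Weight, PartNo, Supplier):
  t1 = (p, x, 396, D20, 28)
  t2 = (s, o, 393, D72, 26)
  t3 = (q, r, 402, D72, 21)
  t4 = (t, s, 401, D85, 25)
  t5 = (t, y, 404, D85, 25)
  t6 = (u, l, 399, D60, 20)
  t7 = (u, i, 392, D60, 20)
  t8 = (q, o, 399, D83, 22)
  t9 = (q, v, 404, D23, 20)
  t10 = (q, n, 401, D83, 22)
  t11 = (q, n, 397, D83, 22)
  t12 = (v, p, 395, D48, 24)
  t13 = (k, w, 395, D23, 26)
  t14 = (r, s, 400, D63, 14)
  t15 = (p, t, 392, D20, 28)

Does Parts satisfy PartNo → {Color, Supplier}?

No

PartNo=D20: rows 1, 15 → {Color,Supplier} = (p, 28), (p, 28) ✓
PartNo=D72: rows 2, 3 → {Color,Supplier} takes values {(s, 26), (q, 21)} — violation
PartNo=D85: rows 4, 5 → {Color,Supplier} = (t, 25), (t, 25) ✓
PartNo=D60: rows 6, 7 → {Color,Supplier} = (u, 20), (u, 20) ✓
PartNo=D83: rows 8, 10, 11 → {Color,Supplier} = (q, 22), (q, 22), (q, 22) ✓
PartNo=D23: rows 9, 13 → {Color,Supplier} takes values {(q, 20), (k, 26)} — violation
PartNo=D48: row 12 → {Color,Supplier} = (v, 24) ✓
PartNo=D63: row 14 → {Color,Supplier} = (r, 14) ✓
Two rows agree on PartNo but differ on {Color, Supplier}, so PartNo → {Color, Supplier} does not hold.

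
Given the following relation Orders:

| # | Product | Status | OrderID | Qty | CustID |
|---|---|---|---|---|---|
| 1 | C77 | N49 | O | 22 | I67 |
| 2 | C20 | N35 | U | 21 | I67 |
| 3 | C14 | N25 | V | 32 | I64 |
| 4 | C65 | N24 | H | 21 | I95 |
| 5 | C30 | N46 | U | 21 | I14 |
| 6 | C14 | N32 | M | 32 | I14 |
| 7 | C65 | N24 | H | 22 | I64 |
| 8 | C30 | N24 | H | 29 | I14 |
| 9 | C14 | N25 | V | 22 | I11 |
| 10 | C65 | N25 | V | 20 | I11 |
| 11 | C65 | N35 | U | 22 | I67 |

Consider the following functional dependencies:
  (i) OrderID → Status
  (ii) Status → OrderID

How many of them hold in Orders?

1

(i) OrderID → Status: OrderID=U: rows 2, 5, 11 → Status takes values {N35, N46} — violation — fails.
(ii) Status → OrderID: every LHS value maps to a single RHS value — holds.
1 of the 2 dependencies holds.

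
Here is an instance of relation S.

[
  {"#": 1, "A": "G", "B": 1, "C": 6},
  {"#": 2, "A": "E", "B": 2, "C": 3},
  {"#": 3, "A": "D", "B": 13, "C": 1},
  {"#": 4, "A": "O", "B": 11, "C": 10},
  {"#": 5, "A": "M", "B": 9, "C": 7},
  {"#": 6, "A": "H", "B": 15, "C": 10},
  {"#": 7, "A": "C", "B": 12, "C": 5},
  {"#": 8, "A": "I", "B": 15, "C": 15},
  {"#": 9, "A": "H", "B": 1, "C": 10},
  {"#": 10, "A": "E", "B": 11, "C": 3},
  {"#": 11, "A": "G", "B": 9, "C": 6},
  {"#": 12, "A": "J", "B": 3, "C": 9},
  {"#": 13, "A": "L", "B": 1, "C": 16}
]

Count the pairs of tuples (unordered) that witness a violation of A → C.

A=G: all 2 rows agree on C — 0 pairs.
A=E: all 2 rows agree on C — 0 pairs.
A=H: all 2 rows agree on C — 0 pairs.

0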